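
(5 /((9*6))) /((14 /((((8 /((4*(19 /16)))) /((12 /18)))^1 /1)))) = 20 /1197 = 0.02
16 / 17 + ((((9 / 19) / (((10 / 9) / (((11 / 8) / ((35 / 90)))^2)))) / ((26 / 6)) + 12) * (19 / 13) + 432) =10187235451 / 22524320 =452.28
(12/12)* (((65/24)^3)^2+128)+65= 112301764993/191102976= 587.65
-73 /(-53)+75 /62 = 8501 /3286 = 2.59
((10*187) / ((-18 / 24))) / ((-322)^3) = 935 / 12519843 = 0.00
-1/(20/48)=-12/5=-2.40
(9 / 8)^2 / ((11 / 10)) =405 / 352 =1.15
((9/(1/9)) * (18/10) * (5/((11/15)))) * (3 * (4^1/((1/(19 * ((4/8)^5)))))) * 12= 1869885/22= 84994.77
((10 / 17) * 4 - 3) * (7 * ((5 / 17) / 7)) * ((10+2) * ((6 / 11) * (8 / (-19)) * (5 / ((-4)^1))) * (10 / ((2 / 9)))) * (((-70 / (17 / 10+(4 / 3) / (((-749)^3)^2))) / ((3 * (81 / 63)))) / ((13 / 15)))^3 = 485648690525819361955979141344896709129299233087590438986750000000000 / 8807745303637495210463443648087593718900062959745220348766032117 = 55138.82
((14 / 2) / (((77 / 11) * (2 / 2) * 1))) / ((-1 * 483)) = -1 / 483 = -0.00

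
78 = 78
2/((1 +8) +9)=1/9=0.11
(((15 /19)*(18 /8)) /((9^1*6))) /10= 1 /304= 0.00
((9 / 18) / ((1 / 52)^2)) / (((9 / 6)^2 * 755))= 5408 / 6795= 0.80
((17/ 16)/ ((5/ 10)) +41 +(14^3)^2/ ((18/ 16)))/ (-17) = -481893409/ 1224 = -393703.77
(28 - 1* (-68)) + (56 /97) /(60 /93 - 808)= 58264750 /606929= 96.00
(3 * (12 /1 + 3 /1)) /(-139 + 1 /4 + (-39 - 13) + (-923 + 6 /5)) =-300 /7417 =-0.04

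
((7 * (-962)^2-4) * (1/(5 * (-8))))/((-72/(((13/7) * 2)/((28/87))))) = 101760217/3920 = 25959.24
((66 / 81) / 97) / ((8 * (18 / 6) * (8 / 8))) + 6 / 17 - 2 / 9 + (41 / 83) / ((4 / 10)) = 60575531 / 44344908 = 1.37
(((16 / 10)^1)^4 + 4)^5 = 12485422259490046976 / 95367431640625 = 130919.14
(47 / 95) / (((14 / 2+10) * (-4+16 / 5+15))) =47 / 22933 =0.00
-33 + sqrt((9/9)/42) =-33 + sqrt(42)/42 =-32.85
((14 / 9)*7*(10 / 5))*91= 17836 / 9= 1981.78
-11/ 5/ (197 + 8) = -11/ 1025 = -0.01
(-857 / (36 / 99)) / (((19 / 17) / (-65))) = 10416835 / 76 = 137063.62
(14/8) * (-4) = -7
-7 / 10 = -0.70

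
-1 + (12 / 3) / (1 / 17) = 67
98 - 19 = 79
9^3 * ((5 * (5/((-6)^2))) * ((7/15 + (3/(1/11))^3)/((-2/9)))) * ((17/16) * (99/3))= -183716372565/64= -2870568321.33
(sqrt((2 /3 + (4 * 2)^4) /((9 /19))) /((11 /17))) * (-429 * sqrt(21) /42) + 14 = -6713.36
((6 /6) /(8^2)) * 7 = 7 /64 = 0.11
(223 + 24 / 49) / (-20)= -10951 / 980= -11.17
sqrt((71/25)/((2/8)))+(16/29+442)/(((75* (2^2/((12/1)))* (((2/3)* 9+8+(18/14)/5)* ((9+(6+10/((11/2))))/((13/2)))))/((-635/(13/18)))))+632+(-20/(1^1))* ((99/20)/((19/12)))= 2* sqrt(71)/5+7505470394/50865565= 150.93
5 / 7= 0.71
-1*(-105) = 105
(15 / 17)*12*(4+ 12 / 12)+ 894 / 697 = 37794 / 697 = 54.22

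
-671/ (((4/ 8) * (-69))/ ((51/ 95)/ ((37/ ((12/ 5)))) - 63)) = -495024882/ 404225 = -1224.63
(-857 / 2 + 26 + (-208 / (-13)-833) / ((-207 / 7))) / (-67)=155197 / 27738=5.60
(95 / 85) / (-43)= -19 / 731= -0.03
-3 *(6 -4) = -6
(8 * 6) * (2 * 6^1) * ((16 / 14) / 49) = 4608 / 343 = 13.43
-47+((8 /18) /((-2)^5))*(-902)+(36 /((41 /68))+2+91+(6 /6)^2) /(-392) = -630382 /18081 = -34.86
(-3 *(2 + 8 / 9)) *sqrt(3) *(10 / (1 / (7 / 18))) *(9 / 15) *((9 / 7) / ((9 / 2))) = -52 *sqrt(3) / 9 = -10.01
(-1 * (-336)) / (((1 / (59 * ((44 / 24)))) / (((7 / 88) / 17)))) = 2891 / 17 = 170.06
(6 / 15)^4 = 16 / 625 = 0.03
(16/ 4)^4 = 256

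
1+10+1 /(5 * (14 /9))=779 /70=11.13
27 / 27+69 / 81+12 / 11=874 / 297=2.94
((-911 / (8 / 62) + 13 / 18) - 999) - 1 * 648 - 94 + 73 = -314191 / 36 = -8727.53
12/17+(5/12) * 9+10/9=5.57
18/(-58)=-0.31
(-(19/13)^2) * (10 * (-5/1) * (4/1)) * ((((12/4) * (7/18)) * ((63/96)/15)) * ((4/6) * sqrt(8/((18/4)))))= 88445/4563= 19.38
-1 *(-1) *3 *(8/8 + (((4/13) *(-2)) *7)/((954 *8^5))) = 50798585/16932864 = 3.00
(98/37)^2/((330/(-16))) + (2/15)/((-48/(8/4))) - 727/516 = -51127811/29139165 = -1.75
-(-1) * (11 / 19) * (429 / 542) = 4719 / 10298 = 0.46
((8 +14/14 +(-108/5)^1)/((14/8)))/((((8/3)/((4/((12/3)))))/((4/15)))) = -18/25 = -0.72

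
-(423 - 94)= -329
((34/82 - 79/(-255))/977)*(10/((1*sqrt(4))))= 7574/2042907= 0.00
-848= -848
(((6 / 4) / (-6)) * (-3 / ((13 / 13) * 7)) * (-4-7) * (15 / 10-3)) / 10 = 99 / 560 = 0.18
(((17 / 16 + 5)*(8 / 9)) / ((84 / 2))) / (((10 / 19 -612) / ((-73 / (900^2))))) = 134539 / 7114398480000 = 0.00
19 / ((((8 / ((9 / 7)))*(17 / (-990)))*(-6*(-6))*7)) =-9405 / 13328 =-0.71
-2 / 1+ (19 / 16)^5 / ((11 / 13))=9120615 / 11534336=0.79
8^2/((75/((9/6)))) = 32/25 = 1.28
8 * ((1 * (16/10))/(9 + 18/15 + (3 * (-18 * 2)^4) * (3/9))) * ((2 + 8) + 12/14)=4864/58786917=0.00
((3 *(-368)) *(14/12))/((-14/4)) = 368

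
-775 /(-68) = 775 /68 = 11.40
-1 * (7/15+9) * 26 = -3692/15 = -246.13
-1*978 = -978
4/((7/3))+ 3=33/7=4.71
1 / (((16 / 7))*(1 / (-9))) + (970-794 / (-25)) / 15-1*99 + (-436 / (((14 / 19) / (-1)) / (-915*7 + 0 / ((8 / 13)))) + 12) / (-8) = 947407193 / 2000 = 473703.60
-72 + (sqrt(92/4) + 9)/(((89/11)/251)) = 2761 * sqrt(23)/89 + 18441/89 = 355.98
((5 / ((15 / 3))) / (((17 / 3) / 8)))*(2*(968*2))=92928 / 17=5466.35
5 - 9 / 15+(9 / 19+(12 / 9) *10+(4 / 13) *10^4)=11467457 / 3705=3095.13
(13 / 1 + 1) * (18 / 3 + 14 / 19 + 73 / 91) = 26070 / 247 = 105.55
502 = 502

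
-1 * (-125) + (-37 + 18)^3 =-6734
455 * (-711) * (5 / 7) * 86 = -19872450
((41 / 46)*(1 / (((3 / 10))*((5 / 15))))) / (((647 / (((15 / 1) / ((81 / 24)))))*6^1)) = 4100 / 401787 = 0.01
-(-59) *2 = 118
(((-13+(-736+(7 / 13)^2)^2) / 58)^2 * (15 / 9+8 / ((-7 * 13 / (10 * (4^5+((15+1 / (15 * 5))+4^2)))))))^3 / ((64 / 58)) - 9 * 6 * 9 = -498125425640862375007888698000879038288084514889965324017490163298302285024 / 1048732277651652210342993479139948847064875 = -474978634925090131171061500000000.00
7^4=2401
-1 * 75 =-75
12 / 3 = 4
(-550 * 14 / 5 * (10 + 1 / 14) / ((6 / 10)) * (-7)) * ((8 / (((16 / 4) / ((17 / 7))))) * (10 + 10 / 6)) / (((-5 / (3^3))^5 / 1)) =-1177050407148 / 25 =-47082016285.92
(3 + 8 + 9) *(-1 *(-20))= 400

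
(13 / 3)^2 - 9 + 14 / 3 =130 / 9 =14.44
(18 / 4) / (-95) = -9 / 190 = -0.05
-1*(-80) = 80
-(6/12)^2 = -0.25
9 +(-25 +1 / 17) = -271 / 17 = -15.94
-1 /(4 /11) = -11 /4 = -2.75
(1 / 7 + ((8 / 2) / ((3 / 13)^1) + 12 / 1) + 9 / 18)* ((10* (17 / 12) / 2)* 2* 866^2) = 20064135335 / 63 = 318478338.65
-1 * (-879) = 879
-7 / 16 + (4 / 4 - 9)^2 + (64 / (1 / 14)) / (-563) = 558235 / 9008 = 61.97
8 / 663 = 0.01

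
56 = 56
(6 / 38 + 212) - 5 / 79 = 318354 / 1501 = 212.09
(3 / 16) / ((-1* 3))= -1 / 16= -0.06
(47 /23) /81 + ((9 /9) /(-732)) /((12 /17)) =42353 /1818288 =0.02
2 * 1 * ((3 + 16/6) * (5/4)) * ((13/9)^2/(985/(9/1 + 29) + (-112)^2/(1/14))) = 272935/1621877499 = 0.00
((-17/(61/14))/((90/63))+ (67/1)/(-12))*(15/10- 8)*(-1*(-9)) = 1186809/2440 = 486.40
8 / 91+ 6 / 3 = 190 / 91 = 2.09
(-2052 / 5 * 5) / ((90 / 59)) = -6726 / 5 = -1345.20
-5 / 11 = -0.45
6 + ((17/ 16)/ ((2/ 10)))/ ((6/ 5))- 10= 41/ 96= 0.43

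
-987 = -987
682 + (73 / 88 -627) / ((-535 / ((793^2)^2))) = 21790540055838063 / 47080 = 462840697872.52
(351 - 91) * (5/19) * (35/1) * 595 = 1424868.42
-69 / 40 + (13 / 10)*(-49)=-2617 / 40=-65.42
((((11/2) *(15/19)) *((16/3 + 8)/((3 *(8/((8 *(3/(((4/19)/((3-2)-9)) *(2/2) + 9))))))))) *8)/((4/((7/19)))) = 4.75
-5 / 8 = -0.62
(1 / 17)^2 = 1 / 289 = 0.00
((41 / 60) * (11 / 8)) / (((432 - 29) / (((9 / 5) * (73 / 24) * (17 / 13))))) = 559691 / 33529600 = 0.02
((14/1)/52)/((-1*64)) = -7/1664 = -0.00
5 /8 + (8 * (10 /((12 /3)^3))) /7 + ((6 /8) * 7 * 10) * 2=5925 /56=105.80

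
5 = 5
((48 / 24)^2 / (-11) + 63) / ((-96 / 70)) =-24115 / 528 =-45.67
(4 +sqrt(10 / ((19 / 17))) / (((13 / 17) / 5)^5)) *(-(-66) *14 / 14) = 264 +292845506250 *sqrt(3230) / 7054567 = 2359489.55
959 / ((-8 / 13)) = -12467 / 8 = -1558.38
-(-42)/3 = 14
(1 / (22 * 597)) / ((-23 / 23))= -1 / 13134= -0.00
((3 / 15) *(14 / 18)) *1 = 7 / 45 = 0.16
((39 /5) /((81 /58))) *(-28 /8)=-2639 /135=-19.55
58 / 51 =1.14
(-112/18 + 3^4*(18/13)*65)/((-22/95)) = -3113815/99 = -31452.68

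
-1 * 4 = -4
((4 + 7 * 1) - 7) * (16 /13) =64 /13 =4.92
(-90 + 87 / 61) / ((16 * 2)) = -5403 / 1952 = -2.77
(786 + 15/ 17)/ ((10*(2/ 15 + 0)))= 40131/ 68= 590.16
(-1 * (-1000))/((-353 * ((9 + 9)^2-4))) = -25/2824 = -0.01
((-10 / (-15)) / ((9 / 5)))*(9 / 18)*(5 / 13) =25 / 351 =0.07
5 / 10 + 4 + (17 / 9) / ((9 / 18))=149 / 18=8.28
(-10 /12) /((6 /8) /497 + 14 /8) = -2485 /5223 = -0.48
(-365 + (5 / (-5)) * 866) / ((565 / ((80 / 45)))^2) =-315136 / 25857225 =-0.01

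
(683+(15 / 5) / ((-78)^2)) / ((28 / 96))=395750 / 169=2341.72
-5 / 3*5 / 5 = -5 / 3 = -1.67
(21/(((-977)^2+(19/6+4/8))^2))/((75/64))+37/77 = 1896294748248541/3946343124571925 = 0.48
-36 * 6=-216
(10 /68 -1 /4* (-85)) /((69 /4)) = 485 /391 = 1.24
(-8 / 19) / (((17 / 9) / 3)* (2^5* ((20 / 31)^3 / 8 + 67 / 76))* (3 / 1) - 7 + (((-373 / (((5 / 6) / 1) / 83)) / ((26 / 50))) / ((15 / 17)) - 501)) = 13942188 / 2696114451557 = 0.00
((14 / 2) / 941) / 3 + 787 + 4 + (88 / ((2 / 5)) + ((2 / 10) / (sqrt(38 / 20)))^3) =2 * sqrt(190) / 9025 + 2854060 / 2823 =1011.01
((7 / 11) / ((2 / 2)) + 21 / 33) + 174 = 1928 / 11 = 175.27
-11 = -11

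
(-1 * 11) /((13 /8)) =-88 /13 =-6.77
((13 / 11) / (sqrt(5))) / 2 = 13 * sqrt(5) / 110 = 0.26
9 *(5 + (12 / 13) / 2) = 639 / 13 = 49.15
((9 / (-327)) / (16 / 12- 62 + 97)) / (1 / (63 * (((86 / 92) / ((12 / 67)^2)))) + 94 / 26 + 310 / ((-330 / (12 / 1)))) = 1738980243 / 17577306325867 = 0.00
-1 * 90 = -90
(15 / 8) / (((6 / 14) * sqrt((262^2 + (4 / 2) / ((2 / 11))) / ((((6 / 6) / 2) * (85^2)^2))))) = 50575 * sqrt(137310) / 219696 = 85.30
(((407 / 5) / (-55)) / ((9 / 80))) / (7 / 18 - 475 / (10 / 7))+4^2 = 239712 / 14945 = 16.04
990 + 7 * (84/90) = 14948/15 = 996.53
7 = 7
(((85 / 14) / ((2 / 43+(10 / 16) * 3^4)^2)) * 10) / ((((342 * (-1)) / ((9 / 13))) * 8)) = -3143300 / 525338946769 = -0.00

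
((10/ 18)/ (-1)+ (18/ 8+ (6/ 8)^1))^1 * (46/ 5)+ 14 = 1642/ 45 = 36.49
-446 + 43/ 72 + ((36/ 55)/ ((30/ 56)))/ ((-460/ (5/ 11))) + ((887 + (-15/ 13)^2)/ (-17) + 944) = 6423745734421/ 14392006200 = 446.34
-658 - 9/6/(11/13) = -659.77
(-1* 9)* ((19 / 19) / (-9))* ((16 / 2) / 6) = 4 / 3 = 1.33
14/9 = 1.56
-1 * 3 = -3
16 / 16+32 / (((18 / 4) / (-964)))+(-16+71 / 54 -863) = -417517 / 54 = -7731.80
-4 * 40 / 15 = -32 / 3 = -10.67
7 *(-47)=-329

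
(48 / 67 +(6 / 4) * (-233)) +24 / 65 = -3034689 / 8710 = -348.41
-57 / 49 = -1.16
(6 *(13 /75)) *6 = 156 /25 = 6.24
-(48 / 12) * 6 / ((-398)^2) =-6 / 39601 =-0.00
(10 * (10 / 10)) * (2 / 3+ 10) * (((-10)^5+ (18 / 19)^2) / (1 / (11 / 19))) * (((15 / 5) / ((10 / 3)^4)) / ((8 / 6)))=-96494433948 / 857375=-112546.36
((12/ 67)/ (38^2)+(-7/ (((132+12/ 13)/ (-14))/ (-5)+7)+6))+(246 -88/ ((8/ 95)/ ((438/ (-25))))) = 9088008275486/ 489665815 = 18559.61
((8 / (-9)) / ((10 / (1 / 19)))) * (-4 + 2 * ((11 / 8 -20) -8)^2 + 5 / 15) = -1429 / 216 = -6.62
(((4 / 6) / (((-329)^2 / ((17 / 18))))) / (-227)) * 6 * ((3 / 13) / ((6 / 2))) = -34 / 2874772719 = -0.00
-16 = -16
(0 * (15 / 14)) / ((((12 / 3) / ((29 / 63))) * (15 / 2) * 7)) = 0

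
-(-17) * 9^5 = 1003833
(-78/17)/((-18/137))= 1781/51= 34.92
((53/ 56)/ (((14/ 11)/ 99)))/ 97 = 57717/ 76048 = 0.76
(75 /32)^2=5625 /1024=5.49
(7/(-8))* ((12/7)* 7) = -21/2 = -10.50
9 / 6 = 3 / 2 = 1.50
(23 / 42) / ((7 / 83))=1909 / 294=6.49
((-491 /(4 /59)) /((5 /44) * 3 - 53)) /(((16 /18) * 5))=2867931 /92680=30.94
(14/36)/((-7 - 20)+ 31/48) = -56/3795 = -0.01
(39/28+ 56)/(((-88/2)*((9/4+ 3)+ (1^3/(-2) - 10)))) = 1607/6468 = 0.25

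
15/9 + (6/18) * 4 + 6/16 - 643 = -5117/8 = -639.62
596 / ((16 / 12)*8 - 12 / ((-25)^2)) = 279375 / 4991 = 55.98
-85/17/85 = -1/17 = -0.06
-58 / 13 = -4.46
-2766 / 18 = -461 / 3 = -153.67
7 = 7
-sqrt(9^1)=-3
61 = 61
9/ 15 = 3/ 5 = 0.60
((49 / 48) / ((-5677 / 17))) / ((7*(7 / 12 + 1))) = -17 / 61636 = -0.00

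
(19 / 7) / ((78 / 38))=361 / 273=1.32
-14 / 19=-0.74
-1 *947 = -947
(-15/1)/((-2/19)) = 142.50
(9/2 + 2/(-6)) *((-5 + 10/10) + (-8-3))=-125/2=-62.50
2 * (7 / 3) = 14 / 3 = 4.67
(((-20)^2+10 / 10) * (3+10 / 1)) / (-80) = -5213 / 80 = -65.16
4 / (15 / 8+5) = 32 / 55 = 0.58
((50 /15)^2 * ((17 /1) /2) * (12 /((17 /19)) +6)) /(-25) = -220 /3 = -73.33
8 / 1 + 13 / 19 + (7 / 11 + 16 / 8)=2366 / 209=11.32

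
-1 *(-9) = 9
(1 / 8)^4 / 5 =1 / 20480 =0.00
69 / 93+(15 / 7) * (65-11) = 116.46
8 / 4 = 2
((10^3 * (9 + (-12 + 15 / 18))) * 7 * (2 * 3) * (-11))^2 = 1002001000000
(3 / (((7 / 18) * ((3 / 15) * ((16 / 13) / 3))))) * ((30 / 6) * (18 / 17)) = 236925 / 476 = 497.74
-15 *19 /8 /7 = -285 /56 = -5.09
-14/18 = -7/9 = -0.78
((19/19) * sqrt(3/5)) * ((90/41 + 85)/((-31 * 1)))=-715 * sqrt(15)/1271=-2.18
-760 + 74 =-686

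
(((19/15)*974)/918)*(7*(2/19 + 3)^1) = 201131/6885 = 29.21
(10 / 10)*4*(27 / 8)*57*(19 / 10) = 1462.05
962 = 962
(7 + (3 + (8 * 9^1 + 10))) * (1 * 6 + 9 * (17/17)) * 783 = 1080540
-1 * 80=-80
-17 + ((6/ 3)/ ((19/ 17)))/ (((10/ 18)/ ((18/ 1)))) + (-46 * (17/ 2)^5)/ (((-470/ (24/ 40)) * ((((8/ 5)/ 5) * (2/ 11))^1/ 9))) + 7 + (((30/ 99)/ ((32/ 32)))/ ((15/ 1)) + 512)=91346241068323/ 226321920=403611.99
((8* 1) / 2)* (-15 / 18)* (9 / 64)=-15 / 32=-0.47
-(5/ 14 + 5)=-75/ 14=-5.36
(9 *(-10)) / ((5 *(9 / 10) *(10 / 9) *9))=-2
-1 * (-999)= 999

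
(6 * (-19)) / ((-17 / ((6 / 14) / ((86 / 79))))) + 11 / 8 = 164359 / 40936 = 4.02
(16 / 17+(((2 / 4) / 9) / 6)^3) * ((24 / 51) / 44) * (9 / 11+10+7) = 987615041 / 5506358616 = 0.18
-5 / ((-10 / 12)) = 6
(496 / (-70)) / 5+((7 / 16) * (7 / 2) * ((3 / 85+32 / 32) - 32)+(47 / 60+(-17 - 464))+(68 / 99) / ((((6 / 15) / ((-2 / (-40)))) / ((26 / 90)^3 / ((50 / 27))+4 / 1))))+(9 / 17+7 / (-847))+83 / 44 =-11509304099267 / 21868481250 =-526.30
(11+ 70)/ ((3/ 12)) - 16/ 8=322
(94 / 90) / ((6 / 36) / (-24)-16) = -752 / 11525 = -0.07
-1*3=-3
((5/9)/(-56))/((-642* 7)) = 5/2264976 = 0.00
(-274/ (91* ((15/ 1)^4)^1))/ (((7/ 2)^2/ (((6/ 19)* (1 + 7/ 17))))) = -17536/ 8101445625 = -0.00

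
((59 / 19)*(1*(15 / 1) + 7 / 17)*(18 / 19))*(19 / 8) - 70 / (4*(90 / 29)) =1186529 / 11628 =102.04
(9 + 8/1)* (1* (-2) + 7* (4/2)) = 204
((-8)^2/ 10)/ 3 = 32/ 15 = 2.13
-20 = -20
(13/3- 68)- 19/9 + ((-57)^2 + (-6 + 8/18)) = 9533/3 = 3177.67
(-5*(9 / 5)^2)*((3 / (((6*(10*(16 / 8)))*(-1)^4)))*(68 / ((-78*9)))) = 51 / 1300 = 0.04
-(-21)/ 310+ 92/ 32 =3649/ 1240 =2.94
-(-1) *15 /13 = 15 /13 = 1.15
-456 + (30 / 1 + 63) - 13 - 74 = -450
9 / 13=0.69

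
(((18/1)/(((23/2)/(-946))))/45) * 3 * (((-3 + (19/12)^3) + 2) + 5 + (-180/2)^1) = 2915099/360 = 8097.50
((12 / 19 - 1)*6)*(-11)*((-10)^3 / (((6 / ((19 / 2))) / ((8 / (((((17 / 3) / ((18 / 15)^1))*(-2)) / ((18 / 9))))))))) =1108800 / 17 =65223.53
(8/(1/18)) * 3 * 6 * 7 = 18144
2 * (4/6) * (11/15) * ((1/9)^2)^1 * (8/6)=0.02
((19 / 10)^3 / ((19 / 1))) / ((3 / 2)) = 361 / 1500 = 0.24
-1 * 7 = -7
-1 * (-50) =50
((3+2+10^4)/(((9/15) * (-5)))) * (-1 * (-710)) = -2367850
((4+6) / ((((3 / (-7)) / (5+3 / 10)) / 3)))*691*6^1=-1538166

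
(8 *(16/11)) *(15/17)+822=155634/187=832.27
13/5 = 2.60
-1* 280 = -280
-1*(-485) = 485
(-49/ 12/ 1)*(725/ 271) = -35525/ 3252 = -10.92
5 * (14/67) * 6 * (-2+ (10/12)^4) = -68845/7236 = -9.51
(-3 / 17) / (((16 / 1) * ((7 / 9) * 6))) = -9 / 3808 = -0.00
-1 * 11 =-11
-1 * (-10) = 10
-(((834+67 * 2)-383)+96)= -681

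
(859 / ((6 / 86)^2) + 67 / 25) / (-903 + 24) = -200.77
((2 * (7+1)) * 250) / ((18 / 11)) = 22000 / 9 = 2444.44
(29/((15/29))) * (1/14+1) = 841/14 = 60.07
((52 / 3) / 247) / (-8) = -1 / 114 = -0.01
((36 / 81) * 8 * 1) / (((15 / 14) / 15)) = 448 / 9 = 49.78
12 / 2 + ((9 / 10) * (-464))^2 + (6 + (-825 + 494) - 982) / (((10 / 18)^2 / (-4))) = 191334.48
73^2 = 5329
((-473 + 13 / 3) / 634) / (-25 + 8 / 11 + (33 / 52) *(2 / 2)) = 402116 / 12858471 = 0.03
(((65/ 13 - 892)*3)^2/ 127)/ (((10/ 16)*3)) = 18882456/ 635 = 29736.15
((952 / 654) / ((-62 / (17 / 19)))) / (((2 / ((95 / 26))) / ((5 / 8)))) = -50575 / 2108496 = -0.02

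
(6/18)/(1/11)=11/3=3.67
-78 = -78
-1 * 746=-746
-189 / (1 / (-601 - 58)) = 124551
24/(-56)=-3/7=-0.43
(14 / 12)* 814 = 2849 / 3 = 949.67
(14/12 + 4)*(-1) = -31/6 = -5.17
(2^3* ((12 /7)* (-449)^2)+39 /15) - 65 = 96766296 /35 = 2764751.31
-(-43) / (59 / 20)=860 / 59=14.58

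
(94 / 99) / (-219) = -94 / 21681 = -0.00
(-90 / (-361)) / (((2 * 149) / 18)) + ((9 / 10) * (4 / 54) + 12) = 9747959 / 806835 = 12.08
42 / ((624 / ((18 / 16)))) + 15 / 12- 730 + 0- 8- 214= -790961 / 832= -950.67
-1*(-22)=22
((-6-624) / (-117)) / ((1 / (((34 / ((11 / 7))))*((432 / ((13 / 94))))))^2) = 6538455238533120 / 265837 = 24595730611.36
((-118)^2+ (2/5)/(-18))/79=626579/3555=176.25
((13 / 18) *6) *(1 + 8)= 39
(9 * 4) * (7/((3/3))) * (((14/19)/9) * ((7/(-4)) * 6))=-4116/19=-216.63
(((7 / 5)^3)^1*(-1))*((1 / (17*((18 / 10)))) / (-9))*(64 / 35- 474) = -809774 / 172125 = -4.70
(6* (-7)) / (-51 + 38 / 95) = 210 / 253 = 0.83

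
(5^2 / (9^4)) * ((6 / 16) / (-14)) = -25 / 244944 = -0.00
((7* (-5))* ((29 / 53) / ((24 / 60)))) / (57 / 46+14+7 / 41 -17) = 4785725 / 158947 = 30.11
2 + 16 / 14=22 / 7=3.14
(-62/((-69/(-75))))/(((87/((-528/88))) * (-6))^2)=-1550/174087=-0.01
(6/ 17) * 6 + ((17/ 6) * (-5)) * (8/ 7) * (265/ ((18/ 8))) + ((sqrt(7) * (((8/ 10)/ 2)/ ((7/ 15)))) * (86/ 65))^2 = -25734771596/ 13574925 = -1895.76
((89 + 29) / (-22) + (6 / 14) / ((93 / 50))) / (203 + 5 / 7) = -0.03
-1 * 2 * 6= -12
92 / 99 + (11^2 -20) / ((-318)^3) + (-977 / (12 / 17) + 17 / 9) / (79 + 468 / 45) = -255299198095 / 17568677016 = -14.53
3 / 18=1 / 6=0.17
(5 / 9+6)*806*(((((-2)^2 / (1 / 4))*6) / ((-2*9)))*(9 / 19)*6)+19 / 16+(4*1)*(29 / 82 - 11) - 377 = -1003468479 / 12464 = -80509.35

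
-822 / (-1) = 822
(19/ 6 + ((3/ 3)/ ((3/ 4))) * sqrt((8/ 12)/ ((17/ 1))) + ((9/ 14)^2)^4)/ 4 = sqrt(102)/ 153 + 14149136195/ 17709468672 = 0.86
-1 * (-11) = 11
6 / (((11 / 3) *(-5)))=-18 / 55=-0.33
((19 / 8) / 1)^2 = 5.64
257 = 257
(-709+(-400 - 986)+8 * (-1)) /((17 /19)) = -39957 /17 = -2350.41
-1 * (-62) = 62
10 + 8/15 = 158/15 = 10.53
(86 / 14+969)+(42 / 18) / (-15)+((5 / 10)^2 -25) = 1197299 / 1260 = 950.24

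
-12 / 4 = -3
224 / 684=56 / 171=0.33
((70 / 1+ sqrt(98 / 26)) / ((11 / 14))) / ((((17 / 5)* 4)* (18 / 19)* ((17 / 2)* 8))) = 4655* sqrt(13) / 5951088+ 23275 / 228888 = 0.10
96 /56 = 12 /7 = 1.71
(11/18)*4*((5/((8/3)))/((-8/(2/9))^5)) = -55/725594112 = -0.00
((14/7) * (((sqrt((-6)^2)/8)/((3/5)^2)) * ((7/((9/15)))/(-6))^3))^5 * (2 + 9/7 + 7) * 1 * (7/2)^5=-3397135491780383288860321044921875/23316389970546096340992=-145697318327.23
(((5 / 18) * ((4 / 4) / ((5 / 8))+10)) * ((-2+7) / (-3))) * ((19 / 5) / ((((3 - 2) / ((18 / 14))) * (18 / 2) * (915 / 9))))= -551 / 19215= -0.03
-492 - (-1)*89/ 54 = -26479/ 54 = -490.35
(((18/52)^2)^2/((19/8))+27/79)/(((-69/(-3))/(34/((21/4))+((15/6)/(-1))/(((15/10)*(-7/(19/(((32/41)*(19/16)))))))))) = 4741682895/27608319284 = 0.17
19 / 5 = 3.80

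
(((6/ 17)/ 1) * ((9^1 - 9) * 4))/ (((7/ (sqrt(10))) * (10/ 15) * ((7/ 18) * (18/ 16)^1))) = 0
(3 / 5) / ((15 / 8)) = 0.32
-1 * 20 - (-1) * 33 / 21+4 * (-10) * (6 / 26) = -2517 / 91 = -27.66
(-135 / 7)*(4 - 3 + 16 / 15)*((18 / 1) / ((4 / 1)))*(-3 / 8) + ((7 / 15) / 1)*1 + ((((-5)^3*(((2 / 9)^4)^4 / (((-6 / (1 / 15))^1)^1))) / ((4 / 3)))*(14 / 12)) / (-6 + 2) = 632504352202020499417 / 9339221751813278640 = 67.73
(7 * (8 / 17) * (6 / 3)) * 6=672 / 17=39.53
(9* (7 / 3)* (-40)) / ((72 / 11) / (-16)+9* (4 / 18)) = -528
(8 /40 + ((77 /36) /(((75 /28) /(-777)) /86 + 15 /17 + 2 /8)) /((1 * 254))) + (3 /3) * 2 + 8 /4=288672521438 /68610066615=4.21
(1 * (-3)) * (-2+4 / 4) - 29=-26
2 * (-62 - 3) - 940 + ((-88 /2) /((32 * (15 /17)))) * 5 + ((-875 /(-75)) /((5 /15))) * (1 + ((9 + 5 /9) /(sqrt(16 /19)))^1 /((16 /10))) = -25027 /24 + 7525 * sqrt(19) /144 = -815.01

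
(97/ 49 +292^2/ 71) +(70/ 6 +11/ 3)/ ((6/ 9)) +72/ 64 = 34150031/ 27832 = 1227.01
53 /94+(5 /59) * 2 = 0.73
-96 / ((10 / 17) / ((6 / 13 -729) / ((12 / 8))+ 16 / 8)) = 5131008 / 65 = 78938.58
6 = 6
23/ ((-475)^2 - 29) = 0.00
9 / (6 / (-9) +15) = 27 / 43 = 0.63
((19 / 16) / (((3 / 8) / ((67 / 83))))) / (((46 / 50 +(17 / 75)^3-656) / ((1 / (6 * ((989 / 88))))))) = -656390625 / 11342656969847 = -0.00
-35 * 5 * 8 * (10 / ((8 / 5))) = -8750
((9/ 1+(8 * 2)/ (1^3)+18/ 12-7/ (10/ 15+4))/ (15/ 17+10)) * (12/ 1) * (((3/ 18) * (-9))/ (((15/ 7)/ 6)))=-4284/ 37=-115.78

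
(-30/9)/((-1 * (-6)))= -5/9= -0.56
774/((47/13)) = 10062/47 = 214.09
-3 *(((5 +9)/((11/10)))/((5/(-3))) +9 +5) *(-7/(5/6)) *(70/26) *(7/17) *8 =3457440/2431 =1422.23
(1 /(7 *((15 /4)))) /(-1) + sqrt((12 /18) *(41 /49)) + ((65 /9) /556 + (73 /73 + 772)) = sqrt(246) /21 + 135378823 /175140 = 773.72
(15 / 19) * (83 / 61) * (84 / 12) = 8715 / 1159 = 7.52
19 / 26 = 0.73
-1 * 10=-10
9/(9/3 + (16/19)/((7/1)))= 1197/415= 2.88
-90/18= -5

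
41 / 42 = 0.98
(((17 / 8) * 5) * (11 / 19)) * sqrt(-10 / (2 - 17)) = 935 * sqrt(6) / 456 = 5.02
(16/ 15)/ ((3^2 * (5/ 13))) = 208/ 675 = 0.31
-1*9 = -9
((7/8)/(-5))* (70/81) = -49/324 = -0.15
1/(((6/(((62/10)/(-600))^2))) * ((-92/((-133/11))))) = 127813/54648000000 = 0.00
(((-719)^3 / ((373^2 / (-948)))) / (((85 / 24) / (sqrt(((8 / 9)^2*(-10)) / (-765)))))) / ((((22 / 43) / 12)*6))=323237830585088*sqrt(34) / 6634366365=284094.08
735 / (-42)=-35 / 2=-17.50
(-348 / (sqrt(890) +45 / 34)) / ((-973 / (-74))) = 7880112 / 199818199 - 29769312* sqrt(890) / 999090995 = -0.85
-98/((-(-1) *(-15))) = 98/15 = 6.53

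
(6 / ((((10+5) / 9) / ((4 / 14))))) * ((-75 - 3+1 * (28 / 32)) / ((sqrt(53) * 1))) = -5553 * sqrt(53) / 3710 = -10.90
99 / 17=5.82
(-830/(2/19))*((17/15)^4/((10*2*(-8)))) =131712617/1620000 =81.30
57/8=7.12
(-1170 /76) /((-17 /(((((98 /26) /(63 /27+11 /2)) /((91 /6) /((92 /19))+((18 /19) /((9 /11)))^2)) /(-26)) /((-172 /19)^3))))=59483065635 /11777616688518928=0.00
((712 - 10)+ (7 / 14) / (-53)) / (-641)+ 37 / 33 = 58439 / 2242218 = 0.03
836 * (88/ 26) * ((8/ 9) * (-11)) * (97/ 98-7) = 953294144/ 5733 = 166281.90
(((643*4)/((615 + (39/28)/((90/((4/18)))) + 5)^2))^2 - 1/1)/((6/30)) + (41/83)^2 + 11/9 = -6609255089539846036131298319017/1870433566515725263305693407361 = -3.53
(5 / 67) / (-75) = -1 / 1005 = -0.00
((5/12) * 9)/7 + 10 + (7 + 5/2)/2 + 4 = 135/7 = 19.29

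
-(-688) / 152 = 86 / 19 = 4.53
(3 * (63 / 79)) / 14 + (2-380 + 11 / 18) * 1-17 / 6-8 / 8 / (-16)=-4322753 / 11376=-379.99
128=128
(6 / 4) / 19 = 3 / 38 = 0.08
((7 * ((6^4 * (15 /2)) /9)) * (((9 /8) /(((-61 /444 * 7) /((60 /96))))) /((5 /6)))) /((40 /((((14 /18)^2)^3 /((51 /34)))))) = -4353013 /177876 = -24.47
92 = 92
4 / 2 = 2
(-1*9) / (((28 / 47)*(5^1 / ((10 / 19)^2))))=-2115 / 2527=-0.84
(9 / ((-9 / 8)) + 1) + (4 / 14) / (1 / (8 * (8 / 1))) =11.29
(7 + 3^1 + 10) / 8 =5 / 2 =2.50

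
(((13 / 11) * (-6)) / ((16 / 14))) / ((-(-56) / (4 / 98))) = -39 / 8624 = -0.00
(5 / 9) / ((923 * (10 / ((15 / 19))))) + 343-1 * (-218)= 59029547 / 105222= 561.00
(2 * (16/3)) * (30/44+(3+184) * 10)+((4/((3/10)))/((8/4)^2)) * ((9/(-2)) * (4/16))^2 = 21075815/1056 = 19958.16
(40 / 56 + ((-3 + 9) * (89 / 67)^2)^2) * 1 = 15911800337 / 141057847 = 112.80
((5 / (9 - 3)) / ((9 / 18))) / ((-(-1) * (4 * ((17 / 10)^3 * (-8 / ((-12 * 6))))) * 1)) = 3750 / 4913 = 0.76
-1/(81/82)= -82/81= -1.01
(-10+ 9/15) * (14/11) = -658/55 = -11.96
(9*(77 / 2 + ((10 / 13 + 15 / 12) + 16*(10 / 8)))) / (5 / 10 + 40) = 1049 / 78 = 13.45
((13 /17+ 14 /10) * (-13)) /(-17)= 2392 /1445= 1.66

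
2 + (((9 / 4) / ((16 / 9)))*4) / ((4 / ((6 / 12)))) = 337 / 128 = 2.63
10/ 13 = 0.77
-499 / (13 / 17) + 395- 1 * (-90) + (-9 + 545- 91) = 3607 / 13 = 277.46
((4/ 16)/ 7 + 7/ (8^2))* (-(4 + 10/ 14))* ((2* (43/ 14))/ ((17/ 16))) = -92235/ 23324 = -3.95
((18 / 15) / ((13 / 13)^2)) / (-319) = -6 / 1595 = -0.00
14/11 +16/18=214/99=2.16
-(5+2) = -7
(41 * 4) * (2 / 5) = 328 / 5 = 65.60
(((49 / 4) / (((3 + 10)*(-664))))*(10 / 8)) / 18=-0.00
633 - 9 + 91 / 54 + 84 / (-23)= 772565 / 1242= 622.03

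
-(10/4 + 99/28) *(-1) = 169/28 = 6.04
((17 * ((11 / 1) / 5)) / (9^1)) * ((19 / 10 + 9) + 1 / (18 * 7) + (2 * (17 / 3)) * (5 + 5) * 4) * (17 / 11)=42262204 / 14175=2981.46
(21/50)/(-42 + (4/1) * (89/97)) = -2037/185900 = -0.01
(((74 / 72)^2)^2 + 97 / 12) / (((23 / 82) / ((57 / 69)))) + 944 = 431416333211 / 444258432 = 971.09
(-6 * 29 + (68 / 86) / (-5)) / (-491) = 37444 / 105565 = 0.35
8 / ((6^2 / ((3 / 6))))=0.11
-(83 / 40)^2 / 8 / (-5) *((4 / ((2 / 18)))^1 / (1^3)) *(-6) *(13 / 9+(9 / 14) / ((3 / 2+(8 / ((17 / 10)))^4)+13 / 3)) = -117029315810499 / 3481565290000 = -33.61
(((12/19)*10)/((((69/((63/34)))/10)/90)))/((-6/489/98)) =-9057258000/7429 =-1219175.93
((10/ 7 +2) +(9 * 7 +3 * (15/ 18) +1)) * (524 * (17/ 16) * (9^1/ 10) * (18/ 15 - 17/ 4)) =-1196947917/ 11200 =-106870.35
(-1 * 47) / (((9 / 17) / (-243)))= 21573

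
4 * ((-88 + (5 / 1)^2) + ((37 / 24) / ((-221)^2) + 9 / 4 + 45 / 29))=-2012345809 / 8498334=-236.79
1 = 1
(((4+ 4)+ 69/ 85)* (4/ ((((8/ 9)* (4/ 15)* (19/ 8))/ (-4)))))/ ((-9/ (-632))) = -5680416/ 323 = -17586.43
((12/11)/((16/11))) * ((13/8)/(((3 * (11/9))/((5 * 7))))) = 11.63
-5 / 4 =-1.25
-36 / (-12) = 3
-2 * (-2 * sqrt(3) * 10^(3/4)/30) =2 * 10^(3/4) * sqrt(3)/15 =1.30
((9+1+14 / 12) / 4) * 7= 469 / 24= 19.54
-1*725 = -725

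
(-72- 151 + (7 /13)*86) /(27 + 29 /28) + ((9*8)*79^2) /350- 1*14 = 451312206 /357175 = 1263.56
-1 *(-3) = 3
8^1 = 8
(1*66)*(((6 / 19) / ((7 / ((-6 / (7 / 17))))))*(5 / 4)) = -50490 / 931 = -54.23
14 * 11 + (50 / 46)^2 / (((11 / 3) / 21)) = 935501 / 5819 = 160.77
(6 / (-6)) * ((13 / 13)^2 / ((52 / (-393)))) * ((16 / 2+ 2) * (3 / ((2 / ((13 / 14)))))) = 5895 / 56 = 105.27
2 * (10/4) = 5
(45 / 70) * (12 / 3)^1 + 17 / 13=353 / 91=3.88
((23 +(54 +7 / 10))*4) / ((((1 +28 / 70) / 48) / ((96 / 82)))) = 511488 / 41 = 12475.32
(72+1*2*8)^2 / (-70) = -3872 / 35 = -110.63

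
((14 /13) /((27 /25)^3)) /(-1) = -218750 /255879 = -0.85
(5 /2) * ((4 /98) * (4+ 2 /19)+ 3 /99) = 30395 /61446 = 0.49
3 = 3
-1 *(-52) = 52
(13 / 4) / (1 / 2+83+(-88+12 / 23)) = -299 / 366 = -0.82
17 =17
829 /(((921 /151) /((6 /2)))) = 125179 /307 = 407.75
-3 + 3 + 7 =7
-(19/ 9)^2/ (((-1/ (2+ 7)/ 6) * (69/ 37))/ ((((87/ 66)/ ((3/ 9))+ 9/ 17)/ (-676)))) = -574351/ 670956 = -0.86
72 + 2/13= 938/13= 72.15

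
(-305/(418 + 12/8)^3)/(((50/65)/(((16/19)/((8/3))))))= -19032/11221204661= -0.00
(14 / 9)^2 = 2.42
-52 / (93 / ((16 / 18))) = -416 / 837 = -0.50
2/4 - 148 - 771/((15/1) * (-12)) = -8593/60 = -143.22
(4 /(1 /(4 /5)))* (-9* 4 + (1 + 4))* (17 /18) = -4216 /45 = -93.69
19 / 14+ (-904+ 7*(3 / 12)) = -25225 / 28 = -900.89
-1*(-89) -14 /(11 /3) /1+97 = 2004 /11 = 182.18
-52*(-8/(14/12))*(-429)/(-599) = 1070784/4193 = 255.37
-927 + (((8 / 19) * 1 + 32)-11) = -17206 / 19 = -905.58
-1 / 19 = -0.05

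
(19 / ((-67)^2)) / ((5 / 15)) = 57 / 4489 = 0.01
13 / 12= 1.08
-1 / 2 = -0.50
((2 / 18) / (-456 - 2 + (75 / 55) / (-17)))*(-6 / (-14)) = -187 / 1798881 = -0.00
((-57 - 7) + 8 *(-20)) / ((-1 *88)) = 28 / 11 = 2.55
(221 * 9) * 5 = 9945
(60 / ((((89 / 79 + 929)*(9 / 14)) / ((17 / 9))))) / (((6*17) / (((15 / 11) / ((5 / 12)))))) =1106 / 181863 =0.01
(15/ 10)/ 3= 1/ 2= 0.50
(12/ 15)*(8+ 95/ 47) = 8.02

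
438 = 438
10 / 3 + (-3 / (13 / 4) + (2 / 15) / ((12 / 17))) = 3041 / 1170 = 2.60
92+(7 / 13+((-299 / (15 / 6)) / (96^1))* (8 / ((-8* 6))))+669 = 14259887 / 18720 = 761.75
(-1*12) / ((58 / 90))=-540 / 29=-18.62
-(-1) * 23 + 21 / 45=352 / 15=23.47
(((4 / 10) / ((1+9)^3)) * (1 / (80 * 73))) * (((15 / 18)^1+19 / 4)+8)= 0.00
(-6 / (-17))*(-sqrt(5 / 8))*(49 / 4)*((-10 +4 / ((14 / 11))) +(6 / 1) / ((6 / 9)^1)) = -315*sqrt(10) / 136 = -7.32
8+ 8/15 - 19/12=139/20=6.95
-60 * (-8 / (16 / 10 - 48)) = -300 / 29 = -10.34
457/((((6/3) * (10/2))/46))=10511/5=2102.20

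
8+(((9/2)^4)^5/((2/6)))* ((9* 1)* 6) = 984770902183615427185/524288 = 1878301433913451.06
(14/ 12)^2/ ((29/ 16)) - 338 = -88022/ 261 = -337.25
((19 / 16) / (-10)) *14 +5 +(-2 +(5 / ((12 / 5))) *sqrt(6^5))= 107 / 80 +75 *sqrt(6)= 185.05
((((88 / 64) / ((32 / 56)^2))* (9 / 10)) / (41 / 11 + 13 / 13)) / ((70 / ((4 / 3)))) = 2541 / 166400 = 0.02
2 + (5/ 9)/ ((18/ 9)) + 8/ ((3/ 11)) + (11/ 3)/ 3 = 197/ 6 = 32.83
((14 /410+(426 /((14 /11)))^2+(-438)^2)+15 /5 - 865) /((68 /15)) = 66841.70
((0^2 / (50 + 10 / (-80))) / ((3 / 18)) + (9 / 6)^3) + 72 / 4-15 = 51 / 8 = 6.38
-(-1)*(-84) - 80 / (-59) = -4876 / 59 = -82.64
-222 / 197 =-1.13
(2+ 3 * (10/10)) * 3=15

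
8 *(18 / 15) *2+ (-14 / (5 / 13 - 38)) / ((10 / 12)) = 19.65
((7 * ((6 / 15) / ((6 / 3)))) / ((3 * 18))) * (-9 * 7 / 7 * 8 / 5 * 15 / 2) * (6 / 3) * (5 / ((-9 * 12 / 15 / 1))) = 35 / 9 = 3.89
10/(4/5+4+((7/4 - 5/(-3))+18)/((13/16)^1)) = 975/3038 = 0.32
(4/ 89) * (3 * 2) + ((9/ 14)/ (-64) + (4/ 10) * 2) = 422491/ 398720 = 1.06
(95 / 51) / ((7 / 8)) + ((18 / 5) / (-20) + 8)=177587 / 17850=9.95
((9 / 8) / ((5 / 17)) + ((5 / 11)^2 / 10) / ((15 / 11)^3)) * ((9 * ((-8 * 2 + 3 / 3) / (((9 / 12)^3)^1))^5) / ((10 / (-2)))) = 69454318796800 / 177147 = 392071662.50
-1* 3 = -3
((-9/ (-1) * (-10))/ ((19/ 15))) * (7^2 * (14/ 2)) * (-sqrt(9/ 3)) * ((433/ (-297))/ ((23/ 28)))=-207926600 * sqrt(3)/ 4807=-74919.79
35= 35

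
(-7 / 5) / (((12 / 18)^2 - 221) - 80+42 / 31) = 1953 / 417385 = 0.00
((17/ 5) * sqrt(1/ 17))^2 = 17/ 25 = 0.68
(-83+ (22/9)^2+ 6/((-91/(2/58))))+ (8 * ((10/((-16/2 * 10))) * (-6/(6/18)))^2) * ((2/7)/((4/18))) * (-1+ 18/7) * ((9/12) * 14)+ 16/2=790.15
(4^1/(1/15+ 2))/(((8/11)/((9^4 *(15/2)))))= 16238475/124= 130955.44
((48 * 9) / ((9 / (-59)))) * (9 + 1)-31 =-28351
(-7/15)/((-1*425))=7/6375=0.00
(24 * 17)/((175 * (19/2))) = 816/3325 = 0.25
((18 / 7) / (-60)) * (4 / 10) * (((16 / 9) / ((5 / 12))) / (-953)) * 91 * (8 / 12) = 1664 / 357375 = 0.00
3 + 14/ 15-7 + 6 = 44/ 15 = 2.93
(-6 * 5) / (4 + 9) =-30 / 13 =-2.31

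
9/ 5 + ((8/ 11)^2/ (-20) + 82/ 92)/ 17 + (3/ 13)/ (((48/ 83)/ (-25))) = -399782257/ 49203440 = -8.13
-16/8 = -2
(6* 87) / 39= 174 / 13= 13.38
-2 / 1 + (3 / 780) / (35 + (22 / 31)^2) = -17740919 / 8870940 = -2.00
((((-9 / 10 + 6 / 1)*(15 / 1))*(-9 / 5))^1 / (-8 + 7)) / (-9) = -15.30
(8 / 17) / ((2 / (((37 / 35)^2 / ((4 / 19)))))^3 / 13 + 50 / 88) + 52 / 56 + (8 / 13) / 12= 96364398504441265801 / 53472354645693861150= 1.80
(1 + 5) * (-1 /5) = -6 /5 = -1.20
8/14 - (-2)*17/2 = 123/7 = 17.57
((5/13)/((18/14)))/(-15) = -7/351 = -0.02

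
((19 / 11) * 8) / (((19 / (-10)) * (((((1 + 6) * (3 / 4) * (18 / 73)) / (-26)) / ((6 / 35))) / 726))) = 2672384 / 147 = 18179.48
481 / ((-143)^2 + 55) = 481 / 20504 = 0.02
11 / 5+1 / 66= 2.22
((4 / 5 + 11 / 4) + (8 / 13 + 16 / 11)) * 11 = 16073 / 260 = 61.82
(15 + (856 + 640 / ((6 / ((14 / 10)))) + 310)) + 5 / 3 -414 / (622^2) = 257664537 / 193442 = 1332.00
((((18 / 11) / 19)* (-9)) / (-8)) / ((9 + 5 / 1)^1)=0.01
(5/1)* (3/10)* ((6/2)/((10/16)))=36/5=7.20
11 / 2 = 5.50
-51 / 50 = -1.02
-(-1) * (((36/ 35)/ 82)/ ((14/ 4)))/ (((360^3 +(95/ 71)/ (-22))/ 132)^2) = 0.00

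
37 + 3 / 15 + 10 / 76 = 7093 / 190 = 37.33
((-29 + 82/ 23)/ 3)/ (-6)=1.41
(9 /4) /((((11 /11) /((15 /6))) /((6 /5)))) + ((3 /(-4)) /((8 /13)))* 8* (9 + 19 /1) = -1065 /4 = -266.25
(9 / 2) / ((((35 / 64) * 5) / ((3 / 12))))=72 / 175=0.41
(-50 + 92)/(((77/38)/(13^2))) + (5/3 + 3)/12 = 693653/198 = 3503.30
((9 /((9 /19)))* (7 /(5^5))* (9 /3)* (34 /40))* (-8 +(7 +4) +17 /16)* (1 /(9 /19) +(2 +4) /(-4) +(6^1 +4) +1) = 6143137 /1200000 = 5.12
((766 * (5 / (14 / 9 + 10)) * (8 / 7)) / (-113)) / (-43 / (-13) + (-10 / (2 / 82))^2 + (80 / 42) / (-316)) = -8169390 / 409679681491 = -0.00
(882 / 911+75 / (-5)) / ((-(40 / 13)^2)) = 2160327 / 1457600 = 1.48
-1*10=-10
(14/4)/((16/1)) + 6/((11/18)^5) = 363924413/5153632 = 70.62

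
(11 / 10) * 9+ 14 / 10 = 113 / 10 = 11.30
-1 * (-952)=952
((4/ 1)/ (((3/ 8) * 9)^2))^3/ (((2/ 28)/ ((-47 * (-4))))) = 44157632512/ 387420489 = 113.98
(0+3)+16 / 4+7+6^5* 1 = 7790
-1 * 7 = -7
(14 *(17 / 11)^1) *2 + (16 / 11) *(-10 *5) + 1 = -313 / 11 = -28.45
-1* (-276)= 276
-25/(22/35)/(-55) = 175/242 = 0.72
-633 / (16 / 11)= -6963 / 16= -435.19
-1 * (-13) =13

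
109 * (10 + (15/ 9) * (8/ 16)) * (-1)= -7085/ 6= -1180.83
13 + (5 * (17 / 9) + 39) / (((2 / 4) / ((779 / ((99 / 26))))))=17673071 / 891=19835.10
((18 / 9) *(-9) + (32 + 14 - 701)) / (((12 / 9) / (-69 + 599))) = -535035 / 2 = -267517.50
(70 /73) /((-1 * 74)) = -0.01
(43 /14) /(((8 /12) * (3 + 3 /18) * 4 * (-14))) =-387 /14896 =-0.03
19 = 19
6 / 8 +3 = 15 / 4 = 3.75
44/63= 0.70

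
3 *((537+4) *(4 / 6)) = 1082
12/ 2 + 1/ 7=43/ 7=6.14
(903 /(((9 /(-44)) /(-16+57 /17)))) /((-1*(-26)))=1423730 /663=2147.41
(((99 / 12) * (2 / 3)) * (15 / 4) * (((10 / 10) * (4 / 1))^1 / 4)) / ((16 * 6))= 55 / 256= 0.21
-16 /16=-1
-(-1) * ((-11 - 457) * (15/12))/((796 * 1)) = -585/796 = -0.73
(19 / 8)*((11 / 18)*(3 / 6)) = 209 / 288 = 0.73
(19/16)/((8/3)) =57/128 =0.45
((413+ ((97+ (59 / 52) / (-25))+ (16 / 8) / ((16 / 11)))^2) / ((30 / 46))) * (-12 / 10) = -1567504777927 / 84500000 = -18550.35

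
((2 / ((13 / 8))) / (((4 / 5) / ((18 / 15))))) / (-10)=-0.18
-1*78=-78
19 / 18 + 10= 199 / 18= 11.06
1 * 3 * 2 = 6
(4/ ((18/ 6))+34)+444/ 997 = 107014/ 2991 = 35.78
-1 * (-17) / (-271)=-17 / 271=-0.06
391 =391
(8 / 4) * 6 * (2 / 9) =8 / 3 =2.67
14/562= 7/281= 0.02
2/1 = 2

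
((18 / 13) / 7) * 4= 72 / 91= 0.79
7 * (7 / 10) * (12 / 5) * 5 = 294 / 5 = 58.80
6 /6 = 1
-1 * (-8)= 8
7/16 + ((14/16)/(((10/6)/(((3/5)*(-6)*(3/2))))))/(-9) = 301/400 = 0.75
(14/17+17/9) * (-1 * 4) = -1660/153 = -10.85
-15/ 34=-0.44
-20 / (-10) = 2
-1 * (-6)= 6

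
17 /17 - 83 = -82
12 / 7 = 1.71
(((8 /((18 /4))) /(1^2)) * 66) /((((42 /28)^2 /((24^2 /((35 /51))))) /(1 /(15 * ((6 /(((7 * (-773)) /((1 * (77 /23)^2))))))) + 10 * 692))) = 36703214022656 /121275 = 302644518.84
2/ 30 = 1/ 15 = 0.07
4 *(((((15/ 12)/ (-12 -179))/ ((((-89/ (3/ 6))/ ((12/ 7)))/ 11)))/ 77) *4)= 120/ 832951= 0.00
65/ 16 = 4.06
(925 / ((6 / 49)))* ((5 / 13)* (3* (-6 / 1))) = -679875 / 13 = -52298.08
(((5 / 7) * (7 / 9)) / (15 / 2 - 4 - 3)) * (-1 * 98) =-980 / 9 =-108.89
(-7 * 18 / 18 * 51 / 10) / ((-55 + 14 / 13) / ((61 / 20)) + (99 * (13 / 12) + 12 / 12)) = -188734 / 478815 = -0.39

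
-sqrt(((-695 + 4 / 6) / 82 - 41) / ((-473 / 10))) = -sqrt(1914495) / 1353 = -1.02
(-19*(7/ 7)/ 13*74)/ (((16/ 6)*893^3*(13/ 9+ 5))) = -0.00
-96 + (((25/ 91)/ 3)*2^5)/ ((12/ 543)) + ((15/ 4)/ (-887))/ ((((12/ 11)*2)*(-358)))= 101533443239/ 2774081856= 36.60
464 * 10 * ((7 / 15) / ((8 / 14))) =11368 / 3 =3789.33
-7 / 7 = -1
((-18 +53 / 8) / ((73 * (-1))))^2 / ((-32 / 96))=-24843 / 341056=-0.07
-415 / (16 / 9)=-3735 / 16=-233.44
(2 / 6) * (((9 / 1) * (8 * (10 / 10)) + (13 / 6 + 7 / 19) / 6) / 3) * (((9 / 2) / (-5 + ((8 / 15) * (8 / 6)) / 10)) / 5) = -247685 / 168568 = -1.47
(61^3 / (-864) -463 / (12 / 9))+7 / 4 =-525493 / 864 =-608.21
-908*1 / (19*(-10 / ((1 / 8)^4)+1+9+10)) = 227 / 194465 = 0.00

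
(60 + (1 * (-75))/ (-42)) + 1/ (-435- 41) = 29409/ 476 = 61.78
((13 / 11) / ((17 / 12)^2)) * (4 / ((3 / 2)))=4992 / 3179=1.57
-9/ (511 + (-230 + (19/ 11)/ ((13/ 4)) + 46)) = -1287/ 46837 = -0.03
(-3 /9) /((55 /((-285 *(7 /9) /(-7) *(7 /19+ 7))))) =-140 /99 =-1.41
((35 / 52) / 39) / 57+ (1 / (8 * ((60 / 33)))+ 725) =3352603289 / 4623840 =725.07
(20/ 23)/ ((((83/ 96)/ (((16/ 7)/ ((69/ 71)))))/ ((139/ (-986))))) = -50529280/ 151523057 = -0.33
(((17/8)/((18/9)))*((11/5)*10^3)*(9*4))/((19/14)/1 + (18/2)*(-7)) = -1178100/863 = -1365.12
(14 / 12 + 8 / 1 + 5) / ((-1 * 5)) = -17 / 6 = -2.83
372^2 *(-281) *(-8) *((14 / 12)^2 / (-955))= -423424288 / 955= -443376.22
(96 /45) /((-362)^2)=8 /491415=0.00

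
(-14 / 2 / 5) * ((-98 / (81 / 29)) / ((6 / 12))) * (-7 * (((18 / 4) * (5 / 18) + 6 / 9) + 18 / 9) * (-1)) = 3272563 / 1215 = 2693.47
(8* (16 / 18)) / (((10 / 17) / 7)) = 3808 / 45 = 84.62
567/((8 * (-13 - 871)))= -567/7072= -0.08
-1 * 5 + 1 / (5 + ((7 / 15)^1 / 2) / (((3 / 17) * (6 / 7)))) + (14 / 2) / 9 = -129394 / 31797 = -4.07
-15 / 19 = -0.79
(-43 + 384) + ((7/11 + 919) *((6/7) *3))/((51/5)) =749849/1309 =572.84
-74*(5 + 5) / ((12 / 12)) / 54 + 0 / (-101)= -370 / 27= -13.70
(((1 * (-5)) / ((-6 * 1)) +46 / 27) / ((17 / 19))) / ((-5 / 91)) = -236873 / 4590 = -51.61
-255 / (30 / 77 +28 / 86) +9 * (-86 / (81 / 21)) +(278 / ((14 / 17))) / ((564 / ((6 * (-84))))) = -858.87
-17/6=-2.83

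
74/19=3.89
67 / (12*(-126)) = -0.04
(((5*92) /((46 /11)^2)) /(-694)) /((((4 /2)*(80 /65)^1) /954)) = -14.69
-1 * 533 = -533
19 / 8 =2.38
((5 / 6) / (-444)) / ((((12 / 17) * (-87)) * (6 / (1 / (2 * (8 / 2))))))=85 / 133498368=0.00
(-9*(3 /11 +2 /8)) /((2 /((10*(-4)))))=1035 /11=94.09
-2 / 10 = -1 / 5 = -0.20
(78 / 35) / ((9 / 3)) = 26 / 35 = 0.74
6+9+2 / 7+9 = 170 / 7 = 24.29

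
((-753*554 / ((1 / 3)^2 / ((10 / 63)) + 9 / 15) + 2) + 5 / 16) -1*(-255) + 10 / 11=-733614309 / 2288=-320635.62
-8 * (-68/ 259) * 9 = 4896/ 259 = 18.90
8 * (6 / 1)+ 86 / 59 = 2918 / 59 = 49.46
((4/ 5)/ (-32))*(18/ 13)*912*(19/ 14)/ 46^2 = -9747/ 481390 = -0.02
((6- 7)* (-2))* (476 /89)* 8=7616 /89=85.57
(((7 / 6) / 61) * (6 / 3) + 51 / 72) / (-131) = -1093 / 191784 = -0.01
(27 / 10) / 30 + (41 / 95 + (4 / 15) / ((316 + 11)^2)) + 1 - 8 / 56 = 5882281859 / 4266467100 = 1.38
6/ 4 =3/ 2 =1.50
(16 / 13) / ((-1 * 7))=-16 / 91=-0.18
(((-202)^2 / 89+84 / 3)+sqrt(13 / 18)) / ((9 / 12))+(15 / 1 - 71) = 2 * sqrt(26) / 9+52744 / 89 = 593.76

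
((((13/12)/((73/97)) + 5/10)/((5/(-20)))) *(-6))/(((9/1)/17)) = 57766/657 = 87.92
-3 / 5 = -0.60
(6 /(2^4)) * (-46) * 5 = -86.25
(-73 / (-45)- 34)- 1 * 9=-1862 / 45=-41.38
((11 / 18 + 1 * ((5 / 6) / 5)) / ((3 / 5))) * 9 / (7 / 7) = 35 / 3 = 11.67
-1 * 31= -31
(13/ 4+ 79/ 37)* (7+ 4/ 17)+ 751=1987547/ 2516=789.96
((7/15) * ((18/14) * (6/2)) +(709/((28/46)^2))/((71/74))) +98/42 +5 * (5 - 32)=194500301/104370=1863.57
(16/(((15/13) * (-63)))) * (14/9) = -416/1215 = -0.34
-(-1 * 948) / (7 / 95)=90060 / 7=12865.71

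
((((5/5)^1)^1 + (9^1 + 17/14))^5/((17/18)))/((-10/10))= -858500933013/4571504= -187793.98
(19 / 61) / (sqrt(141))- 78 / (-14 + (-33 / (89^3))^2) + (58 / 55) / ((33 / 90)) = 19 * sqrt(141) / 8601 + 7111802273272938 / 841886306756165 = 8.47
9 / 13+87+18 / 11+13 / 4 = 52955 / 572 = 92.58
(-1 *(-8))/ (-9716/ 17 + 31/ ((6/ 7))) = -0.01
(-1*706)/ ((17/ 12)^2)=-101664/ 289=-351.78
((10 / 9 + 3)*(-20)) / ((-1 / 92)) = 68080 / 9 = 7564.44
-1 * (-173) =173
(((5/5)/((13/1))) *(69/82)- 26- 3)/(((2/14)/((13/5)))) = -43183/82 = -526.62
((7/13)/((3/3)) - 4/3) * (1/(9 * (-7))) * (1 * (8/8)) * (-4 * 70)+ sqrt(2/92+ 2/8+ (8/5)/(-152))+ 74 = sqrt(4988355)/4370+ 24734/351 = 70.98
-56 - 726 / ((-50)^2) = -70363 / 1250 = -56.29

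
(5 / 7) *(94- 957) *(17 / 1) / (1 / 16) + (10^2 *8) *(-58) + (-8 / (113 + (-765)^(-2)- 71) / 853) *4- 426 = -31480060374820186 / 146763901921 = -214494.57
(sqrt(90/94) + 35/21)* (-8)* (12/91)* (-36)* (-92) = -529920/91 - 953856* sqrt(235)/4277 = -9242.13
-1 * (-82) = 82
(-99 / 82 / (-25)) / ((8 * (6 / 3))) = 99 / 32800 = 0.00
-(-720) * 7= 5040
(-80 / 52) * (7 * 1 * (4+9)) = -140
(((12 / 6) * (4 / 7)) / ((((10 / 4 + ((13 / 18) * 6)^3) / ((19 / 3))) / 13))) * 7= 35568 / 4529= 7.85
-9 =-9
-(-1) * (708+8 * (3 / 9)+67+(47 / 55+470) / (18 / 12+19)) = 800.64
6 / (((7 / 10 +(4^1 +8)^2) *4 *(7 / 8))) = 120 / 10129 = 0.01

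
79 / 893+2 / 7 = 2339 / 6251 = 0.37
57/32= 1.78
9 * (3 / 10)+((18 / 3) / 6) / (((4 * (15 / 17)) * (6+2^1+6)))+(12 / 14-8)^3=-2977607 / 8232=-361.71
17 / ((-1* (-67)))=17 / 67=0.25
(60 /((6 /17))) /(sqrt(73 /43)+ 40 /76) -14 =78.93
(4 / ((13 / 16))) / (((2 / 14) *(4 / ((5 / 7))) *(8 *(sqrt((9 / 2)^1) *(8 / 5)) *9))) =25 *sqrt(2) / 1404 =0.03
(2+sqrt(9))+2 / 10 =26 / 5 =5.20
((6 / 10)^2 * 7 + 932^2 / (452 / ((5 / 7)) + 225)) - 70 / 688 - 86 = 929.04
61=61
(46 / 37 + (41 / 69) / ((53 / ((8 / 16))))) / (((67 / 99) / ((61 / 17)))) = 680315493 / 102744634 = 6.62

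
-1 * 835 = -835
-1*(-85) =85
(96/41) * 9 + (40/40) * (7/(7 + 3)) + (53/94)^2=40015331/1811380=22.09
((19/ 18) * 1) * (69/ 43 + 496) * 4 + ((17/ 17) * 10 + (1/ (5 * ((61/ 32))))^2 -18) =75349716038/ 36000675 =2093.01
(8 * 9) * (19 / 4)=342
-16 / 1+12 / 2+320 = 310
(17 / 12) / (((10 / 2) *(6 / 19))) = 0.90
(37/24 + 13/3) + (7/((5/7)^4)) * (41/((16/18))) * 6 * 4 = 148872167/5000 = 29774.43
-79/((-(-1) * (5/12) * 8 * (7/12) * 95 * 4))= -711/6650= -0.11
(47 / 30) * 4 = 94 / 15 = 6.27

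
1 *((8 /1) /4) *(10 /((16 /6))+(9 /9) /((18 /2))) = 139 /18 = 7.72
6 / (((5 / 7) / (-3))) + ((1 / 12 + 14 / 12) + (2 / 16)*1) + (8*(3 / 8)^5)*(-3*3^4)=-783181 / 20480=-38.24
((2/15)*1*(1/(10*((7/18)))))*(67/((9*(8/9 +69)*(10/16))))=3216/550375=0.01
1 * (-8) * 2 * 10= -160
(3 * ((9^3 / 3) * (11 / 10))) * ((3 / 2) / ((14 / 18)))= 216513 / 140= 1546.52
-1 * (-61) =61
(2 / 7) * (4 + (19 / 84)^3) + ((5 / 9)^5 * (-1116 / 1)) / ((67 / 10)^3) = 0.95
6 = 6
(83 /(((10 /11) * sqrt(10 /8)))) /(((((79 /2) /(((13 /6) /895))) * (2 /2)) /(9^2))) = 320463 * sqrt(5) /1767625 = 0.41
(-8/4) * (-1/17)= 2/17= 0.12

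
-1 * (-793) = 793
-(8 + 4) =-12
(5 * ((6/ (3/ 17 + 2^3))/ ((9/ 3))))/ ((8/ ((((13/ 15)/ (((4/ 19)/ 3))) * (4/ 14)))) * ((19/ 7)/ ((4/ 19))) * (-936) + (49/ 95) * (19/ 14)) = -1700/ 38029427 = -0.00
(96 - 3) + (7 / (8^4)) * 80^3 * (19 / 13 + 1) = 29209 / 13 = 2246.85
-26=-26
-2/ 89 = -0.02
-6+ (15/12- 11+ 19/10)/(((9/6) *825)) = -148657/24750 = -6.01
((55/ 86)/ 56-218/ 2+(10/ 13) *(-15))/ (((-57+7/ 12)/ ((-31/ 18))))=-3.68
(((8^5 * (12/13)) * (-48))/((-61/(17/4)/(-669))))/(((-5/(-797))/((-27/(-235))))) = -1154807382933504/931775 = -1239362918.02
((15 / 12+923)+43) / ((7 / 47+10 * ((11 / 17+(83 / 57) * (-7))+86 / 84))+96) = 88.51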